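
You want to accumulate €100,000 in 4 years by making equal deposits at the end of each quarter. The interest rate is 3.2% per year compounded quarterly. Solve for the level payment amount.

€5,883.46

Level ordinary annuity; solve FV = PMT × [((1+r)^n − 1)/r] for PMT.
Periodic rate r = 0.032/4 per quarter; n is counted in quarters.
With n = 16: PMT = 100,000 / ([((1+r)^n − 1)/r]) = €5,883.46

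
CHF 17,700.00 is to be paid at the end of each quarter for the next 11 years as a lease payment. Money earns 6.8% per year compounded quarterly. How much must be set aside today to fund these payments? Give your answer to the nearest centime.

CHF 545,266.98

This is an ordinary annuity: 44 payments of CHF 17,700.00 at the end of each quarter.
Periodic rate r = 0.068/4 per quarter; n is counted in quarters.
PV = PMT × [(1 − (1+r)^−n)/r] = 17,700 × [1 − (1+r)^−44] / r = CHF 545,266.98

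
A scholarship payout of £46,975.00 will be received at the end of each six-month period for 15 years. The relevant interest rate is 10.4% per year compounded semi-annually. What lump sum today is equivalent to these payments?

£705,945.34

This is an ordinary annuity: 30 payments of £46,975.00 at the end of each six-month period.
Periodic rate r = 0.104/2 per half-year; n is counted in half-years.
PV = PMT × [(1 − (1+r)^−n)/r] = 46,975 × [1 − (1+r)^−30] / r = £705,945.34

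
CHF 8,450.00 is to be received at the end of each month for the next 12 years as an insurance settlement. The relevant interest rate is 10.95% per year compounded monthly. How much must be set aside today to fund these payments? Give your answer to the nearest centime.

This is an ordinary annuity: 144 payments of CHF 8,450.00 at the end of each month.
Periodic rate r = 0.1095/12 per month; n is counted in months.
PV = PMT × [(1 − (1+r)^−n)/r] = 8,450 × [1 − (1+r)^−144] / r = CHF 675,676.70

CHF 675,676.70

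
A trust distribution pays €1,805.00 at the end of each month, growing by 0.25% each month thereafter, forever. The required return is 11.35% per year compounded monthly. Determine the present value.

Periodic rate r = 0.1135/12 per month.
Growing perpetuity (Gordon): PV = PMT₁ / (r − g) = 1,805 / (r − 0.0025) = €259,401.20.

€259,401.20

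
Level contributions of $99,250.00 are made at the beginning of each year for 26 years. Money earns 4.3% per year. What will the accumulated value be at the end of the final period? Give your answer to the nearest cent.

This is an annuity due: 26 deposits of $99,250.00 at the beginning of each year.
Periodic rate r = 0.043 per year.
FV = PMT × [((1+r)^n − 1)/r] × (1+r) = 99,250 × [(1+r)^26 − 1] / r × (1+r) = $4,786,079.65

$4,786,079.65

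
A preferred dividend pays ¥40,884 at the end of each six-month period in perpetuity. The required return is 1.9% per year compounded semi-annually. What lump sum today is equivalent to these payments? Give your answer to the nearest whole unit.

Periodic rate r = 0.019/2 per half-year.
Level perpetuity: PV = PMT / r = 40,884 / (0.019/2) = ¥4,303,579.

¥4,303,579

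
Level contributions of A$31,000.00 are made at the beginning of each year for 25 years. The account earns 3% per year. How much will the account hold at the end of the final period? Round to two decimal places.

A$1,164,144.31

This is an annuity due: 25 deposits of A$31,000.00 at the beginning of each year.
Periodic rate r = 0.03 per year.
FV = PMT × [((1+r)^n − 1)/r] × (1+r) = 31,000 × [(1+r)^25 − 1] / r × (1+r) = A$1,164,144.31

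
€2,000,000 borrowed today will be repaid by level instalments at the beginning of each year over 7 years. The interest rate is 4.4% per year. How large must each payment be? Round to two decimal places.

Level annuity due; solve PV = PMT × [(1 − (1+r)^−n)/r] × (1+r) for PMT.
Periodic rate r = 0.044 per year.
With n = 7: PMT = 2,000,000 / ([(1 − (1+r)^−n)/r] × (1+r)) = €323,909.90

€323,909.90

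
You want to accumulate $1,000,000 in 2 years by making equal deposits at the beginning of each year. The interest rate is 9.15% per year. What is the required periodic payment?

$438,044.66

Level annuity due; solve FV = PMT × [((1+r)^n − 1)/r] × (1+r) for PMT.
Periodic rate r = 0.0915 per year.
With n = 2: PMT = 1,000,000 / ([((1+r)^n − 1)/r] × (1+r)) = $438,044.66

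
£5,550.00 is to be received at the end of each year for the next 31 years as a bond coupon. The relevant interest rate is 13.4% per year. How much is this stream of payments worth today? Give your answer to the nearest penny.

This is an ordinary annuity: 31 payments of £5,550.00 at the end of each year.
Periodic rate r = 0.134 per year.
PV = PMT × [(1 − (1+r)^−n)/r] = 5,550 × [1 − (1+r)^−31] / r = £40,578.10

£40,578.10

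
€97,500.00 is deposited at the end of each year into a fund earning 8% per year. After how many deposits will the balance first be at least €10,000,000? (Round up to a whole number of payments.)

29 payments

Periodic rate r = 0.08 per year.
Ordinary annuity FV: 10,000,000 = 97,500 × [((1+r)^n − 1)/r].
(1+r)^n = 1 + 10,000,000 × r / 97,500, so n = ln(1 + 10,000,000·r/97,500) / ln(1+r) = 28.84.
Round up to a whole number of payments: n = 29.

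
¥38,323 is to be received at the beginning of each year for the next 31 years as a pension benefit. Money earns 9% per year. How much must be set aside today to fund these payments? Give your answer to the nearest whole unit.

This is an annuity due: 31 payments of ¥38,323 at the beginning of each year.
Periodic rate r = 0.09 per year.
PV = PMT × [(1 − (1+r)^−n)/r] × (1+r) = 38,323 × [1 − (1+r)^−31] / r × (1+r) = ¥432,040

¥432,040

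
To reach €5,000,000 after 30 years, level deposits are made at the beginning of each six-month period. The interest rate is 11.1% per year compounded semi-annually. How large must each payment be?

Level annuity due; solve FV = PMT × [((1+r)^n − 1)/r] × (1+r) for PMT.
Periodic rate r = 0.111/2 per half-year; n is counted in half-years.
With n = 60: PMT = 5,000,000 / ([((1+r)^n − 1)/r] × (1+r)) = €10,706.45

€10,706.45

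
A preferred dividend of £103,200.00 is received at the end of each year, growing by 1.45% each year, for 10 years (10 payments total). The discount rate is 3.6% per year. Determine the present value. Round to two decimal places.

Periodic rate r = 0.036 per year.
Growing ordinary annuity: PV = PMT₁ × [1 − ((1+g)/(1+r))^n] / (r − g) = 103,200 × [1 − ((1+0.0145)/(1+r))^10] / (r − 0.0145) = £908,077.38.

£908,077.38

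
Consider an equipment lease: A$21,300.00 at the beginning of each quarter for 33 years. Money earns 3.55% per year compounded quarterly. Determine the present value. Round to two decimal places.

A$1,667,047.01

This is an annuity due: 132 payments of A$21,300.00 at the beginning of each quarter.
Periodic rate r = 0.0355/4 per quarter; n is counted in quarters.
PV = PMT × [(1 − (1+r)^−n)/r] × (1+r) = 21,300 × [1 − (1+r)^−132] / r × (1+r) = A$1,667,047.01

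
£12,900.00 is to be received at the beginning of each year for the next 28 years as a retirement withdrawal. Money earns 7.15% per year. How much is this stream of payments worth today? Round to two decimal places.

£165,362.30

This is an annuity due: 28 payments of £12,900.00 at the beginning of each year.
Periodic rate r = 0.0715 per year.
PV = PMT × [(1 − (1+r)^−n)/r] × (1+r) = 12,900 × [1 − (1+r)^−28] / r × (1+r) = £165,362.30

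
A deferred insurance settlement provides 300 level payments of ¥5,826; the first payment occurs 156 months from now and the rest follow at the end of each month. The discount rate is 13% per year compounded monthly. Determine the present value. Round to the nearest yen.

Ordinary annuity of 300 payments, first payment at period 156.
Periodic rate r = 0.13/12 per month; n is counted in months.
The ordinary-annuity PV formula values the stream one period before the first payment (period 155); discount that back 155 periods:
PV₀ = 5,826 × [1 − (1+r)^−300] / r × (1+r)^−155 = ¥97,229

¥97,229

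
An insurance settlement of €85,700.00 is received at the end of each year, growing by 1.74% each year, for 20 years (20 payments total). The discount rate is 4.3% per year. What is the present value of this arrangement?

€1,311,133.09

Periodic rate r = 0.043 per year.
Growing ordinary annuity: PV = PMT₁ × [1 − ((1+g)/(1+r))^n] / (r − g) = 85,700 × [1 − ((1+0.0174)/(1+r))^20] / (r − 0.0174) = €1,311,133.09.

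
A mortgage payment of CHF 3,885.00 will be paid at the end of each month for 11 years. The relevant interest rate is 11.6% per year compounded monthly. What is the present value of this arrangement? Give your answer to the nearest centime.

CHF 289,016.86

This is an ordinary annuity: 132 payments of CHF 3,885.00 at the end of each month.
Periodic rate r = 0.116/12 per month; n is counted in months.
PV = PMT × [(1 − (1+r)^−n)/r] = 3,885 × [1 − (1+r)^−132] / r = CHF 289,016.86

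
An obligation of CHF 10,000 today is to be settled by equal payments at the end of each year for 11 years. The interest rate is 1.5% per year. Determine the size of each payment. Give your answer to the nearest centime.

Level ordinary annuity; solve PV = PMT × [(1 − (1+r)^−n)/r] for PMT.
Periodic rate r = 0.015 per year.
With n = 11: PMT = 10,000 / ([(1 − (1+r)^−n)/r]) = CHF 992.94

CHF 992.94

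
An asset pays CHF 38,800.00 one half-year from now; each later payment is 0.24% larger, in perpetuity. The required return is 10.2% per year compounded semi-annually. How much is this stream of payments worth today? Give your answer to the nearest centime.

CHF 798,353.91

Periodic rate r = 0.102/2 per half-year.
Growing perpetuity (Gordon): PV = PMT₁ / (r − g) = 38,800 / (r − 0.0024) = CHF 798,353.91.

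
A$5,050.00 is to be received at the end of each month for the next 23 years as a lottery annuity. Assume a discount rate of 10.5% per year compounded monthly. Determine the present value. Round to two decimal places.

This is an ordinary annuity: 276 payments of A$5,050.00 at the end of each month.
Periodic rate r = 0.105/12 per month; n is counted in months.
PV = PMT × [(1 − (1+r)^−n)/r] = 5,050 × [1 − (1+r)^−276] / r = A$525,020.49

A$525,020.49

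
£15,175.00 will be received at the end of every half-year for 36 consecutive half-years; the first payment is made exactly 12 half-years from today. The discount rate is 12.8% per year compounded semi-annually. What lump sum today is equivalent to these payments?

Ordinary annuity of 36 payments, first payment at period 12.
Periodic rate r = 0.128/2 per half-year; n is counted in half-years.
The ordinary-annuity PV formula values the stream one period before the first payment (period 11); discount that back 11 periods:
PV₀ = 15,175 × [1 − (1+r)^−36] / r × (1+r)^−11 = £106,993.21

£106,993.21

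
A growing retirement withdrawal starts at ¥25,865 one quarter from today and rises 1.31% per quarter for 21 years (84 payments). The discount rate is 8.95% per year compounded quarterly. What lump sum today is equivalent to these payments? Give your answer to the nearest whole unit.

Periodic rate r = 0.0895/4 per quarter; n is counted in quarters.
Growing ordinary annuity: PV = PMT₁ × [1 − ((1+g)/(1+r))^n] / (r − g) = 25,865 × [1 − ((1+0.0131)/(1+r))^84] / (r − 0.0131) = ¥1,491,696.

¥1,491,696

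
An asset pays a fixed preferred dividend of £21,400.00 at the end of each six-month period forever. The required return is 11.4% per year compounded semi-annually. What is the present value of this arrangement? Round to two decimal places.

£375,438.60

Periodic rate r = 0.114/2 per half-year.
Level perpetuity: PV = PMT / r = 21,400 / (0.114/2) = £375,438.60.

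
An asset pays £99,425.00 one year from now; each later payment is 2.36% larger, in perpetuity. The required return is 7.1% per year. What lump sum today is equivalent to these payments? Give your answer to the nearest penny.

£2,097,573.84

Periodic rate r = 0.071 per year.
Growing perpetuity (Gordon): PV = PMT₁ / (r − g) = 99,425 / (r − 0.0236) = £2,097,573.84.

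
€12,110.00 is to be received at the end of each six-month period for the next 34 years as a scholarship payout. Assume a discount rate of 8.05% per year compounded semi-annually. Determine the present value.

This is an ordinary annuity: 68 payments of €12,110.00 at the end of each six-month period.
Periodic rate r = 0.0805/2 per half-year; n is counted in half-years.
PV = PMT × [(1 − (1+r)^−n)/r] = 12,110 × [1 − (1+r)^−68] / r = €280,310.04

€280,310.04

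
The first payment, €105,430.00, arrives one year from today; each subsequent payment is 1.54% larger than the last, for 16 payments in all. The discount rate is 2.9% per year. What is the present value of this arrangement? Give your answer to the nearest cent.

€1,486,444.57

Periodic rate r = 0.029 per year.
Growing ordinary annuity: PV = PMT₁ × [1 − ((1+g)/(1+r))^n] / (r − g) = 105,430 × [1 − ((1+0.0154)/(1+r))^16] / (r − 0.0154) = €1,486,444.57.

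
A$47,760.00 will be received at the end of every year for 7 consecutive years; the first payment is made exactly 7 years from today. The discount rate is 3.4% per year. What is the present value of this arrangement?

A$239,843.25

Ordinary annuity of 7 payments, first payment at period 7.
Periodic rate r = 0.034 per year.
The ordinary-annuity PV formula values the stream one period before the first payment (period 6); discount that back 6 periods:
PV₀ = 47,760 × [1 − (1+r)^−7] / r × (1+r)^−6 = A$239,843.25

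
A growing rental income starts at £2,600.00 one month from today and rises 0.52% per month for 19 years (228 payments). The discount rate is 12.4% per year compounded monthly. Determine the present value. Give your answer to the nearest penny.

Periodic rate r = 0.124/12 per month; n is counted in months.
Growing ordinary annuity: PV = PMT₁ × [1 − ((1+g)/(1+r))^n] / (r − g) = 2,600 × [1 − ((1+0.0052)/(1+r))^228] / (r − 0.0052) = £347,934.15.

£347,934.15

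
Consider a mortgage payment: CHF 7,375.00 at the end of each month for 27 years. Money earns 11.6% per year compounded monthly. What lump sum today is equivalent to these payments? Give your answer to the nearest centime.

CHF 729,139.55

This is an ordinary annuity: 324 payments of CHF 7,375.00 at the end of each month.
Periodic rate r = 0.116/12 per month; n is counted in months.
PV = PMT × [(1 − (1+r)^−n)/r] = 7,375 × [1 − (1+r)^−324] / r = CHF 729,139.55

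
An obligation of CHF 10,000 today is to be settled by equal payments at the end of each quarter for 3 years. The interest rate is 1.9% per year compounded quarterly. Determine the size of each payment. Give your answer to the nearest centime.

CHF 859.29

Level ordinary annuity; solve PV = PMT × [(1 − (1+r)^−n)/r] for PMT.
Periodic rate r = 0.019/4 per quarter; n is counted in quarters.
With n = 12: PMT = 10,000 / ([(1 − (1+r)^−n)/r]) = CHF 859.29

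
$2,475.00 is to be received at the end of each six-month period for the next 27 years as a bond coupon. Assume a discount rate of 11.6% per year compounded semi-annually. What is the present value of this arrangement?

This is an ordinary annuity: 54 payments of $2,475.00 at the end of each six-month period.
Periodic rate r = 0.116/2 per half-year; n is counted in half-years.
PV = PMT × [(1 − (1+r)^−n)/r] = 2,475 × [1 − (1+r)^−54] / r = $40,640.43

$40,640.43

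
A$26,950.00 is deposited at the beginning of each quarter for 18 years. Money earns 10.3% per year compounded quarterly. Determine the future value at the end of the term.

A$5,622,408.94

This is an annuity due: 72 deposits of A$26,950.00 at the beginning of each quarter.
Periodic rate r = 0.103/4 per quarter; n is counted in quarters.
FV = PMT × [((1+r)^n − 1)/r] × (1+r) = 26,950 × [(1+r)^72 − 1] / r × (1+r) = A$5,622,408.94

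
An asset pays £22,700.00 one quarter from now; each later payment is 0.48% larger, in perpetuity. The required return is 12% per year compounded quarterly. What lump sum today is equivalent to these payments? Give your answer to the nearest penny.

Periodic rate r = 0.12/4 per quarter.
Growing perpetuity (Gordon): PV = PMT₁ / (r − g) = 22,700 / (r − 0.0048) = £900,793.65.

£900,793.65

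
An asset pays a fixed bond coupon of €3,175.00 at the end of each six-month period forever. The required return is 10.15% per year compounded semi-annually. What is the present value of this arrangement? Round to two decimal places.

Periodic rate r = 0.1015/2 per half-year.
Level perpetuity: PV = PMT / r = 3,175 / (0.1015/2) = €62,561.58.

€62,561.58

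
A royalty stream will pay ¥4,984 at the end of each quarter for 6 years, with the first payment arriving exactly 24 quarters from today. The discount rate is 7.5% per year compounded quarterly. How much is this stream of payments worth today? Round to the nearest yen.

¥62,370

Ordinary annuity of 24 payments, first payment at period 24.
Periodic rate r = 0.075/4 per quarter; n is counted in quarters.
The ordinary-annuity PV formula values the stream one period before the first payment (period 23); discount that back 23 periods:
PV₀ = 4,984 × [1 − (1+r)^−24] / r × (1+r)^−23 = ¥62,370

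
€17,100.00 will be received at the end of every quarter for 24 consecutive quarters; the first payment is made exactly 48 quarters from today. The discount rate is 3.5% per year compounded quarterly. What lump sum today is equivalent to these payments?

Ordinary annuity of 24 payments, first payment at period 48.
Periodic rate r = 0.035/4 per quarter; n is counted in quarters.
The ordinary-annuity PV formula values the stream one period before the first payment (period 47); discount that back 47 periods:
PV₀ = 17,100 × [1 − (1+r)^−24] / r × (1+r)^−47 = €244,836.23

€244,836.23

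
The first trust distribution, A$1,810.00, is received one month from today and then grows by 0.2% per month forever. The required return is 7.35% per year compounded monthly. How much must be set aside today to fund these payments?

Periodic rate r = 0.0735/12 per month.
Growing perpetuity (Gordon): PV = PMT₁ / (r − g) = 1,810 / (r − 0.002) = A$438,787.88.

A$438,787.88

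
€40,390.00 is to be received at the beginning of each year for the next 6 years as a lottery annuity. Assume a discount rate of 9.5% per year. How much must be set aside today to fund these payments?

This is an annuity due: 6 payments of €40,390.00 at the beginning of each year.
Periodic rate r = 0.095 per year.
PV = PMT × [(1 − (1+r)^−n)/r] × (1+r) = 40,390 × [1 − (1+r)^−6] / r × (1+r) = €195,475.84

€195,475.84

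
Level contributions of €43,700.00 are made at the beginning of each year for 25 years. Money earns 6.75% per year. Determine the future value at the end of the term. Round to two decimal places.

€2,846,768.86

This is an annuity due: 25 deposits of €43,700.00 at the beginning of each year.
Periodic rate r = 0.0675 per year.
FV = PMT × [((1+r)^n − 1)/r] × (1+r) = 43,700 × [(1+r)^25 − 1] / r × (1+r) = €2,846,768.86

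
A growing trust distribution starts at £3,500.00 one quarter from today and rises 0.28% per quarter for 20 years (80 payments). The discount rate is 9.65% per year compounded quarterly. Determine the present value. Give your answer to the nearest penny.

Periodic rate r = 0.0965/4 per quarter; n is counted in quarters.
Growing ordinary annuity: PV = PMT₁ × [1 − ((1+g)/(1+r))^n] / (r − g) = 3,500 × [1 − ((1+0.0028)/(1+r))^80] / (r − 0.0028) = £133,641.51.

£133,641.51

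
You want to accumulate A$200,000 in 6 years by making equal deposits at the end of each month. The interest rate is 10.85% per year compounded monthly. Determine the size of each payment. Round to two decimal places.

A$1,983.13

Level ordinary annuity; solve FV = PMT × [((1+r)^n − 1)/r] for PMT.
Periodic rate r = 0.1085/12 per month; n is counted in months.
With n = 72: PMT = 200,000 / ([((1+r)^n − 1)/r]) = A$1,983.13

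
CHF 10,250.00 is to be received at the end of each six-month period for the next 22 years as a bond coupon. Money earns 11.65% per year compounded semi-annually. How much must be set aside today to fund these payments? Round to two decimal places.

CHF 161,392.84

This is an ordinary annuity: 44 payments of CHF 10,250.00 at the end of each six-month period.
Periodic rate r = 0.1165/2 per half-year; n is counted in half-years.
PV = PMT × [(1 − (1+r)^−n)/r] = 10,250 × [1 − (1+r)^−44] / r = CHF 161,392.84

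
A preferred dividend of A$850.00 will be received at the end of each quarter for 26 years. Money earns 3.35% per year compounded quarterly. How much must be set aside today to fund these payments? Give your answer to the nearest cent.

A$58,860.23

This is an ordinary annuity: 104 payments of A$850.00 at the end of each quarter.
Periodic rate r = 0.0335/4 per quarter; n is counted in quarters.
PV = PMT × [(1 − (1+r)^−n)/r] = 850 × [1 − (1+r)^−104] / r = A$58,860.23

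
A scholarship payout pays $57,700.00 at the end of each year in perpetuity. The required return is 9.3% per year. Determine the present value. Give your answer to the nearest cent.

$620,430.11

Periodic rate r = 0.093 per year.
Level perpetuity: PV = PMT / r = 57,700 / (0.093) = $620,430.11.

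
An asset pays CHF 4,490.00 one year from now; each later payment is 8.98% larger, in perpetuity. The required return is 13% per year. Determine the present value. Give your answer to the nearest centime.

CHF 111,691.54

Periodic rate r = 0.13 per year.
Growing perpetuity (Gordon): PV = PMT₁ / (r − g) = 4,490 / (r − 0.0898) = CHF 111,691.54.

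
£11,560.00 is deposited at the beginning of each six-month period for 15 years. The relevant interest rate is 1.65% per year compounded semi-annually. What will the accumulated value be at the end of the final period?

This is an annuity due: 30 deposits of £11,560.00 at the beginning of each six-month period.
Periodic rate r = 0.0165/2 per half-year; n is counted in half-years.
FV = PMT × [((1+r)^n − 1)/r] × (1+r) = 11,560 × [(1+r)^30 − 1] / r × (1+r) = £394,897.40

£394,897.40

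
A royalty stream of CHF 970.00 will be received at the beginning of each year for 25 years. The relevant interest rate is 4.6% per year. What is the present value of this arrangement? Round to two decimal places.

This is an annuity due: 25 payments of CHF 970.00 at the beginning of each year.
Periodic rate r = 0.046 per year.
PV = PMT × [(1 − (1+r)^−n)/r] × (1+r) = 970 × [1 − (1+r)^−25] / r × (1+r) = CHF 14,891.34

CHF 14,891.34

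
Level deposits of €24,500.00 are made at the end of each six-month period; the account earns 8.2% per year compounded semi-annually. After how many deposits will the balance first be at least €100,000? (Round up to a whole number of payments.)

4 payments

Periodic rate r = 0.082/2 per half-year; n is counted in half-years.
Ordinary annuity FV: 100,000 = 24,500 × [((1+r)^n − 1)/r].
(1+r)^n = 1 + 100,000 × r / 24,500, so n = ln(1 + 100,000·r/24,500) / ln(1+r) = 3.85.
Round up to a whole number of payments: n = 4.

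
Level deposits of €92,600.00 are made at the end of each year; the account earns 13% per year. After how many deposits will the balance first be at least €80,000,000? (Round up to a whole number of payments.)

39 payments

Periodic rate r = 0.13 per year.
Ordinary annuity FV: 80,000,000 = 92,600 × [((1+r)^n − 1)/r].
(1+r)^n = 1 + 80,000,000 × r / 92,600, so n = ln(1 + 80,000,000·r/92,600) / ln(1+r) = 38.70.
Round up to a whole number of payments: n = 39.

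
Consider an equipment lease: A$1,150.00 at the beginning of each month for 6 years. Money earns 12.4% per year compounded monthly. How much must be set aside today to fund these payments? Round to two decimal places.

This is an annuity due: 72 payments of A$1,150.00 at the beginning of each month.
Periodic rate r = 0.124/12 per month; n is counted in months.
PV = PMT × [(1 − (1+r)^−n)/r] × (1+r) = 1,150 × [1 − (1+r)^−72] / r × (1+r) = A$58,803.26

A$58,803.26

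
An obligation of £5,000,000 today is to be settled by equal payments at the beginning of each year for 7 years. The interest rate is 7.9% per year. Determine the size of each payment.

£887,006.47

Level annuity due; solve PV = PMT × [(1 − (1+r)^−n)/r] × (1+r) for PMT.
Periodic rate r = 0.079 per year.
With n = 7: PMT = 5,000,000 / ([(1 − (1+r)^−n)/r] × (1+r)) = £887,006.47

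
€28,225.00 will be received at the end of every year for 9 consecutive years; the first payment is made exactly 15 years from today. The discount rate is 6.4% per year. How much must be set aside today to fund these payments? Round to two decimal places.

Ordinary annuity of 9 payments, first payment at period 15.
Periodic rate r = 0.064 per year.
The ordinary-annuity PV formula values the stream one period before the first payment (period 14); discount that back 14 periods:
PV₀ = 28,225 × [1 − (1+r)^−9] / r × (1+r)^−14 = €79,166.61

€79,166.61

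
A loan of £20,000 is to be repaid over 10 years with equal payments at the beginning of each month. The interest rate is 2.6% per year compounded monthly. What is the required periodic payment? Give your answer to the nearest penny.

Level annuity due; solve PV = PMT × [(1 − (1+r)^−n)/r] × (1+r) for PMT.
Periodic rate r = 0.026/12 per month; n is counted in months.
With n = 120: PMT = 20,000 / ([(1 − (1+r)^−n)/r] × (1+r)) = £189.04

£189.04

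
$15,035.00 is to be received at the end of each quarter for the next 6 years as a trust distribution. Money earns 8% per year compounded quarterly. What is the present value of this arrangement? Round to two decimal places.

$284,370.87

This is an ordinary annuity: 24 payments of $15,035.00 at the end of each quarter.
Periodic rate r = 0.08/4 per quarter; n is counted in quarters.
PV = PMT × [(1 − (1+r)^−n)/r] = 15,035 × [1 − (1+r)^−24] / r = $284,370.87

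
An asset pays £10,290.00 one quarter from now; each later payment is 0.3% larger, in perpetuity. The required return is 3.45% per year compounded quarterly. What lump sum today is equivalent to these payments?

£1,829,333.33

Periodic rate r = 0.0345/4 per quarter.
Growing perpetuity (Gordon): PV = PMT₁ / (r − g) = 10,290 / (r − 0.003) = £1,829,333.33.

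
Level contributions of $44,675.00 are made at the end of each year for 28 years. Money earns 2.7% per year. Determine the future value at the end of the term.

This is an ordinary annuity: 28 deposits of $44,675.00 at the end of each year.
Periodic rate r = 0.027 per year.
FV = PMT × [((1+r)^n − 1)/r] = 44,675 × [(1+r)^28 − 1] / r = $1,834,147.43

$1,834,147.43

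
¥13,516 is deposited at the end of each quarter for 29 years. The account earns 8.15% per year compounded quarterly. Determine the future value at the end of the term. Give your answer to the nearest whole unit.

¥6,221,393

This is an ordinary annuity: 116 deposits of ¥13,516 at the end of each quarter.
Periodic rate r = 0.0815/4 per quarter; n is counted in quarters.
FV = PMT × [((1+r)^n − 1)/r] = 13,516 × [(1+r)^116 − 1] / r = ¥6,221,393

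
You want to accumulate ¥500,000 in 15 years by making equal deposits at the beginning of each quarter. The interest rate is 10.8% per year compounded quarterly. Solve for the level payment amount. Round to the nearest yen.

¥3,332

Level annuity due; solve FV = PMT × [((1+r)^n − 1)/r] × (1+r) for PMT.
Periodic rate r = 0.108/4 per quarter; n is counted in quarters.
With n = 60: PMT = 500,000 / ([((1+r)^n − 1)/r] × (1+r)) = ¥3,332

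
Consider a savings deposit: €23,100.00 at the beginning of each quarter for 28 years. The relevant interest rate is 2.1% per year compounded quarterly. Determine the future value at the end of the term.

€3,527,939.61

This is an annuity due: 112 deposits of €23,100.00 at the beginning of each quarter.
Periodic rate r = 0.021/4 per quarter; n is counted in quarters.
FV = PMT × [((1+r)^n − 1)/r] × (1+r) = 23,100 × [(1+r)^112 − 1] / r × (1+r) = €3,527,939.61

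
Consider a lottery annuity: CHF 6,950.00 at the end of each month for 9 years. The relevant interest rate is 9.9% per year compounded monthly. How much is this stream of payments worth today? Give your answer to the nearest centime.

This is an ordinary annuity: 108 payments of CHF 6,950.00 at the end of each month.
Periodic rate r = 0.099/12 per month; n is counted in months.
PV = PMT × [(1 − (1+r)^−n)/r] = 6,950 × [1 − (1+r)^−108] / r = CHF 495,558.07

CHF 495,558.07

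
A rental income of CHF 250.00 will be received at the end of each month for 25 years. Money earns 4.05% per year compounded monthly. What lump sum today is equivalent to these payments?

This is an ordinary annuity: 300 payments of CHF 250.00 at the end of each month.
Periodic rate r = 0.0405/12 per month; n is counted in months.
PV = PMT × [(1 − (1+r)^−n)/r] = 250 × [1 − (1+r)^−300] / r = CHF 47,116.34

CHF 47,116.34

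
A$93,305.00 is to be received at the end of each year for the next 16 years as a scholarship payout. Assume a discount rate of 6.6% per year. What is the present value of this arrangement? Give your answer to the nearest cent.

This is an ordinary annuity: 16 payments of A$93,305.00 at the end of each year.
Periodic rate r = 0.066 per year.
PV = PMT × [(1 − (1+r)^−n)/r] = 93,305 × [1 − (1+r)^−16] / r = A$905,265.10

A$905,265.10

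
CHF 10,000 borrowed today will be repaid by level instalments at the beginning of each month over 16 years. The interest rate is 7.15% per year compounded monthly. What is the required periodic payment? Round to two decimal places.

Level annuity due; solve PV = PMT × [(1 − (1+r)^−n)/r] × (1+r) for PMT.
Periodic rate r = 0.0715/12 per month; n is counted in months.
With n = 192: PMT = 10,000 / ([(1 − (1+r)^−n)/r] × (1+r)) = CHF 87.06

CHF 87.06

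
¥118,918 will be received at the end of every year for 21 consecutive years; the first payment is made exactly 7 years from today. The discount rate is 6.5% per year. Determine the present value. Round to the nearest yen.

¥919,710

Ordinary annuity of 21 payments, first payment at period 7.
Periodic rate r = 0.065 per year.
The ordinary-annuity PV formula values the stream one period before the first payment (period 6); discount that back 6 periods:
PV₀ = 118,918 × [1 − (1+r)^−21] / r × (1+r)^−6 = ¥919,710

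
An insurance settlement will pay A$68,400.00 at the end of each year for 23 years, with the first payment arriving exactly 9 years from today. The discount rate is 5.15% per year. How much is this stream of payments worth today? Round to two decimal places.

A$608,737.76

Ordinary annuity of 23 payments, first payment at period 9.
Periodic rate r = 0.0515 per year.
The ordinary-annuity PV formula values the stream one period before the first payment (period 8); discount that back 8 periods:
PV₀ = 68,400 × [1 − (1+r)^−23] / r × (1+r)^−8 = A$608,737.76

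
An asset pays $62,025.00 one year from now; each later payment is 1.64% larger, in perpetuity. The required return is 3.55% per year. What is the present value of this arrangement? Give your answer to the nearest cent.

Periodic rate r = 0.0355 per year.
Growing perpetuity (Gordon): PV = PMT₁ / (r − g) = 62,025 / (r − 0.0164) = $3,247,382.20.

$3,247,382.20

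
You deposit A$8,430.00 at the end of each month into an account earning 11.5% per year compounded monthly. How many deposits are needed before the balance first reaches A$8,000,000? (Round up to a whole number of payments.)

243 payments

Periodic rate r = 0.115/12 per month; n is counted in months.
Ordinary annuity FV: 8,000,000 = 8,430 × [((1+r)^n − 1)/r].
(1+r)^n = 1 + 8,000,000 × r / 8,430, so n = ln(1 + 8,000,000·r/8,430) / ln(1+r) = 242.41.
Round up to a whole number of payments: n = 243.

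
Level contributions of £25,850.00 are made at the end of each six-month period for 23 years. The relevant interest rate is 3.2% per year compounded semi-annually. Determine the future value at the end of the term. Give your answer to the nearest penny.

This is an ordinary annuity: 46 deposits of £25,850.00 at the end of each six-month period.
Periodic rate r = 0.032/2 per half-year; n is counted in half-years.
FV = PMT × [((1+r)^n − 1)/r] = 25,850 × [(1+r)^46 − 1] / r = £1,737,510.71

£1,737,510.71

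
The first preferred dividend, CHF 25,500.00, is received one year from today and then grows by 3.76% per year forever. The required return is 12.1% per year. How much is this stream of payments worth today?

CHF 305,755.40

Periodic rate r = 0.121 per year.
Growing perpetuity (Gordon): PV = PMT₁ / (r − g) = 25,500 / (r − 0.0376) = CHF 305,755.40.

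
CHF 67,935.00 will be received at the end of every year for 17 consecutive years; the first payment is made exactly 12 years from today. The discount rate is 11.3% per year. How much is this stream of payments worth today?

CHF 155,167.00

Ordinary annuity of 17 payments, first payment at period 12.
Periodic rate r = 0.113 per year.
The ordinary-annuity PV formula values the stream one period before the first payment (period 11); discount that back 11 periods:
PV₀ = 67,935 × [1 − (1+r)^−17] / r × (1+r)^−11 = CHF 155,167.00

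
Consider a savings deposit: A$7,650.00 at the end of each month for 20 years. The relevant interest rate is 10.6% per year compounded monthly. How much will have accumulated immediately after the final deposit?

This is an ordinary annuity: 240 deposits of A$7,650.00 at the end of each month.
Periodic rate r = 0.106/12 per month; n is counted in months.
FV = PMT × [((1+r)^n − 1)/r] = 7,650 × [(1+r)^240 − 1] / r = A$6,282,191.36

A$6,282,191.36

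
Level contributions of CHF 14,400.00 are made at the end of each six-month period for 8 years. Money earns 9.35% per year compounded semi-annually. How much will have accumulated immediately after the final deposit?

This is an ordinary annuity: 16 deposits of CHF 14,400.00 at the end of each six-month period.
Periodic rate r = 0.0935/2 per half-year; n is counted in half-years.
FV = PMT × [((1+r)^n − 1)/r] = 14,400 × [(1+r)^16 − 1] / r = CHF 331,814.19

CHF 331,814.19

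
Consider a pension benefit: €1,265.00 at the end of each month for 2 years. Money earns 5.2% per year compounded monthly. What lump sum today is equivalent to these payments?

This is an ordinary annuity: 24 payments of €1,265.00 at the end of each month.
Periodic rate r = 0.052/12 per month; n is counted in months.
PV = PMT × [(1 − (1+r)^−n)/r] = 1,265 × [1 − (1+r)^−24] / r = €28,775.50

€28,775.50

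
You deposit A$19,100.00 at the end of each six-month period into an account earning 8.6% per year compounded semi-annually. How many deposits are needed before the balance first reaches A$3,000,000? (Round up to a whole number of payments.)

Periodic rate r = 0.086/2 per half-year; n is counted in half-years.
Ordinary annuity FV: 3,000,000 = 19,100 × [((1+r)^n − 1)/r].
(1+r)^n = 1 + 3,000,000 × r / 19,100, so n = ln(1 + 3,000,000·r/19,100) / ln(1+r) = 48.65.
Round up to a whole number of payments: n = 49.

49 payments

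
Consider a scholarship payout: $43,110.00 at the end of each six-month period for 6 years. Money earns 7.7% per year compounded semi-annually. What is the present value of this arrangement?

$408,134.78

This is an ordinary annuity: 12 payments of $43,110.00 at the end of each six-month period.
Periodic rate r = 0.077/2 per half-year; n is counted in half-years.
PV = PMT × [(1 − (1+r)^−n)/r] = 43,110 × [1 − (1+r)^−12] / r = $408,134.78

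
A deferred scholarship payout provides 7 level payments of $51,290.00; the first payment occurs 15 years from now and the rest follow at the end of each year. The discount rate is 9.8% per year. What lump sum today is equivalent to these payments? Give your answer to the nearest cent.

$67,897.38

Ordinary annuity of 7 payments, first payment at period 15.
Periodic rate r = 0.098 per year.
The ordinary-annuity PV formula values the stream one period before the first payment (period 14); discount that back 14 periods:
PV₀ = 51,290 × [1 − (1+r)^−7] / r × (1+r)^−14 = $67,897.38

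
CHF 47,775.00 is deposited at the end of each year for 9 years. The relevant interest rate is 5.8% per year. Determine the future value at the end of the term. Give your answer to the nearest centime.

CHF 544,474.60

This is an ordinary annuity: 9 deposits of CHF 47,775.00 at the end of each year.
Periodic rate r = 0.058 per year.
FV = PMT × [((1+r)^n − 1)/r] = 47,775 × [(1+r)^9 − 1] / r = CHF 544,474.60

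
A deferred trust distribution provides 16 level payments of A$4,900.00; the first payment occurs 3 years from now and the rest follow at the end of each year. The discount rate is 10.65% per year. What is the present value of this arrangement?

A$30,136.33

Ordinary annuity of 16 payments, first payment at period 3.
Periodic rate r = 0.1065 per year.
The ordinary-annuity PV formula values the stream one period before the first payment (period 2); discount that back 2 periods:
PV₀ = 4,900 × [1 − (1+r)^−16] / r × (1+r)^−2 = A$30,136.33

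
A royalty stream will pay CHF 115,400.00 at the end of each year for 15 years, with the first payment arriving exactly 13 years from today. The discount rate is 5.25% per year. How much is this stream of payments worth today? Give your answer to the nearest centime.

Ordinary annuity of 15 payments, first payment at period 13.
Periodic rate r = 0.0525 per year.
The ordinary-annuity PV formula values the stream one period before the first payment (period 12); discount that back 12 periods:
PV₀ = 115,400 × [1 − (1+r)^−15] / r × (1+r)^−12 = CHF 637,405.43

CHF 637,405.43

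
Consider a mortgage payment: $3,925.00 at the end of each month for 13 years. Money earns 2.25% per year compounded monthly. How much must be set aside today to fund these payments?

This is an ordinary annuity: 156 payments of $3,925.00 at the end of each month.
Periodic rate r = 0.0225/12 per month; n is counted in months.
PV = PMT × [(1 − (1+r)^−n)/r] = 3,925 × [1 − (1+r)^−156] / r = $530,451.31

$530,451.31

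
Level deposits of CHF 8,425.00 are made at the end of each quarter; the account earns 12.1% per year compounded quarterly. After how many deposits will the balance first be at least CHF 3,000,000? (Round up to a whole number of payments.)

Periodic rate r = 0.121/4 per quarter; n is counted in quarters.
Ordinary annuity FV: 3,000,000 = 8,425 × [((1+r)^n − 1)/r].
(1+r)^n = 1 + 3,000,000 × r / 8,425, so n = ln(1 + 3,000,000·r/8,425) / ln(1+r) = 82.74.
Round up to a whole number of payments: n = 83.

83 payments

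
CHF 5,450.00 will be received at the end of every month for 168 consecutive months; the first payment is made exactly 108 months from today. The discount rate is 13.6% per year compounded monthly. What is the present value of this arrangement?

CHF 122,312.62

Ordinary annuity of 168 payments, first payment at period 108.
Periodic rate r = 0.136/12 per month; n is counted in months.
The ordinary-annuity PV formula values the stream one period before the first payment (period 107); discount that back 107 periods:
PV₀ = 5,450 × [1 − (1+r)^−168] / r × (1+r)^−107 = CHF 122,312.62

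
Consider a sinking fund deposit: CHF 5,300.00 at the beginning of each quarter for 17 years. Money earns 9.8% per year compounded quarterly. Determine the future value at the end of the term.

CHF 927,678.25

This is an annuity due: 68 deposits of CHF 5,300.00 at the beginning of each quarter.
Periodic rate r = 0.098/4 per quarter; n is counted in quarters.
FV = PMT × [((1+r)^n − 1)/r] × (1+r) = 5,300 × [(1+r)^68 − 1] / r × (1+r) = CHF 927,678.25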